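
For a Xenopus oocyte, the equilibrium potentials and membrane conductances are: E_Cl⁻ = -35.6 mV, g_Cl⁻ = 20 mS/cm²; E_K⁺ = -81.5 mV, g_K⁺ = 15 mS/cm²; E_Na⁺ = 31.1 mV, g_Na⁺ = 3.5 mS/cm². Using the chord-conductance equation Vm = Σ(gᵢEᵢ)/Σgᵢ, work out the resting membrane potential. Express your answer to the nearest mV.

-47 mV

Σ gᵢEᵢ = 20·(-35.6) + 15·(-81.5) + 3.5·(31.1) = -1825.65
Σ gᵢ = 20 + 15 + 3.5 = 38.5
Vm = -1825.65 / 38.5 = -47.42 mV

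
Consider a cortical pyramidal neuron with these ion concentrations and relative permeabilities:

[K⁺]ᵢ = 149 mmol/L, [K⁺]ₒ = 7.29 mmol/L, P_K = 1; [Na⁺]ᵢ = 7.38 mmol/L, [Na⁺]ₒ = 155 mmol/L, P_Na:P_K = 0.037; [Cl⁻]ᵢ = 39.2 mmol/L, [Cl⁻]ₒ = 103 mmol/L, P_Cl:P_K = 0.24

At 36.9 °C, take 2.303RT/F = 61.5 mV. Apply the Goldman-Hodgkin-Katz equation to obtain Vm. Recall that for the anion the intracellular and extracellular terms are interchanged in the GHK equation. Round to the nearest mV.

Vm = 61.5 · log₁₀[(Σ P·[cation]ₒ + Σ P·[anion]ᵢ) / (Σ P·[cation]ᵢ + Σ P·[anion]ₒ)]
Numerator = 1×7.29 + 0.037×155 + 0.24×39.2 = 22.43
Denominator = 1×149 + 0.037×7.38 + 0.24×103 = 174
Vm = 61.5 · log₁₀(0.12893) = 61.5 × (-0.8896) = -54.71 mV

-55 mV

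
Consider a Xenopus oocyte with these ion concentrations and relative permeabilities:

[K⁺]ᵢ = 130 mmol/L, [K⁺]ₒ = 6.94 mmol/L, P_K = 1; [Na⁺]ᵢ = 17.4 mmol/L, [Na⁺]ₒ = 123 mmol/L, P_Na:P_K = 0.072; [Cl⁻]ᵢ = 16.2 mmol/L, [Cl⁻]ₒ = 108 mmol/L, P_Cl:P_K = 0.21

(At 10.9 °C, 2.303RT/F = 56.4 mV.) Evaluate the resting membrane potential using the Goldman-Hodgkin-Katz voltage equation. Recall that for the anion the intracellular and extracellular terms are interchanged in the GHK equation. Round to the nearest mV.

Vm = 56.4 · log₁₀[(Σ P·[cation]ₒ + Σ P·[anion]ᵢ) / (Σ P·[cation]ᵢ + Σ P·[anion]ₒ)]
Numerator = 1×6.94 + 0.072×123 + 0.21×16.2 = 19.2
Denominator = 1×130 + 0.072×17.4 + 0.21×108 = 153.9
Vm = 56.4 · log₁₀(0.12472) = 56.4 × (-0.9041) = -50.99 mV

-51 mV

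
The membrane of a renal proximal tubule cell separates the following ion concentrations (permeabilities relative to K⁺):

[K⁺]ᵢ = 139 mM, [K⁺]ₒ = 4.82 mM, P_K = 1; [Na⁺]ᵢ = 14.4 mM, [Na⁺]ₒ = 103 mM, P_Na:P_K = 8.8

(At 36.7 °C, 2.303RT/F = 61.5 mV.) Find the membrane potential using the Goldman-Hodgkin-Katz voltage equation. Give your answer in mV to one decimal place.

Vm = 61.5 · log₁₀[(Σ P·[cation]ₒ + Σ P·[anion]ᵢ) / (Σ P·[cation]ᵢ + Σ P·[anion]ₒ)]
Numerator = 1×4.82 + 8.8×103 = 911.2
Denominator = 1×139 + 8.8×14.4 = 265.7
Vm = 61.5 · log₁₀(3.4292) = 61.5 × (0.5352) = 32.91 mV

32.9 mV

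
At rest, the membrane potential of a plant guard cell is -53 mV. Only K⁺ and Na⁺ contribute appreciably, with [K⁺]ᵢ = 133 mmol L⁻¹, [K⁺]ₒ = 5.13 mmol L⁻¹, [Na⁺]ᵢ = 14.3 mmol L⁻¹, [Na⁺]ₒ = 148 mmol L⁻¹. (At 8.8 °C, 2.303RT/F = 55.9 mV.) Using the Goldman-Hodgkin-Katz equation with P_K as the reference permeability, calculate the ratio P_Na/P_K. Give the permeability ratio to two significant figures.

0.067

Let α = P_Na/P_K. GHK: Vm = 55.9·log₁₀[(Kₒ + α·Naₒ)/(Kᵢ + α·Naᵢ)].
10^(Vm/55.9) = 10^(-53.0/55.9) = 0.11269
So 0.11269·(Kᵢ + α·Naᵢ) = Kₒ + α·Naₒ → α = (0.11269·133.0 − 5.13) / (148.0 − 0.11269·14.3)
α = (14.99 − 5.13) / (148.0 − 1.611) = 9.858/146.4 = 0.06734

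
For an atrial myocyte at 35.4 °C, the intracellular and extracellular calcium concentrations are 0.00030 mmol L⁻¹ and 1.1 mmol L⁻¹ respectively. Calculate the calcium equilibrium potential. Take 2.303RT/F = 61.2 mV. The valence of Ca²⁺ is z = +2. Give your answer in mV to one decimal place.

E = (61.2/z) · log₁₀([Ca²⁺]_out/[Ca²⁺]_in) with z = +2.
= (61.2/2) · log₁₀(1.1/0.00030) = 30.60 · log₁₀(3667)
= 30.60 · (3.5643) = 109.07 mV

109.1 mV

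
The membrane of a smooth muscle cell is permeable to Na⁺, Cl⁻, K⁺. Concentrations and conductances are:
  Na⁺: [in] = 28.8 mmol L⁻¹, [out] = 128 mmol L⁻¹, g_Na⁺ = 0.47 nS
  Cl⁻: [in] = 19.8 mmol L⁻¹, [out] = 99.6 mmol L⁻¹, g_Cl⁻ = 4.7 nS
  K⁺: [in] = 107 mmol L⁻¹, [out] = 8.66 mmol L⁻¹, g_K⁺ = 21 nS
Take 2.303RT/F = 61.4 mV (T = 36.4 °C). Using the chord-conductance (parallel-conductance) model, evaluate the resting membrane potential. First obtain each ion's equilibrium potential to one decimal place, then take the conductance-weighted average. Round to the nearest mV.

-61 mV

E_Na⁺ = (61.4/1)·log₁₀(128/28.8) = 39.8 mV
E_Cl⁻ = (61.4/-1)·log₁₀(99.6/19.8) = -43.1 mV
E_K⁺ = (61.4/1)·log₁₀(8.66/107) = -67.0 mV
Vm = (Σ gᵢEᵢ)/(Σ gᵢ) = (0.47·39.8 + 4.7·-43.1 + 21·-67.0) / (0.47 + 4.7 + 21)
= -1590.86 / 26.17 = -60.79 mV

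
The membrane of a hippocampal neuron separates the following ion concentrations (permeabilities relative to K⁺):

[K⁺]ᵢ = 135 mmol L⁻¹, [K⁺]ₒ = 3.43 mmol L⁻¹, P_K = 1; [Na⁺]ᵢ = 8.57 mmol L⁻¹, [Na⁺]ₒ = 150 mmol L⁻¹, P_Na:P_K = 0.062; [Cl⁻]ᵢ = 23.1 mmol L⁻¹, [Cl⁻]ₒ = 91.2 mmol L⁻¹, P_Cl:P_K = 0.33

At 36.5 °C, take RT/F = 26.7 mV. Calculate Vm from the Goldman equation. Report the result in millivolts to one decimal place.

Vm = 26.7 · ln[(Σ P·[cation]ₒ + Σ P·[anion]ᵢ) / (Σ P·[cation]ᵢ + Σ P·[anion]ₒ)]
Numerator = 1×3.43 + 0.062×150 + 0.33×23.1 = 20.35
Denominator = 1×135 + 0.062×8.57 + 0.33×91.2 = 165.6
Vm = 26.7 · ln(0.12288) = 26.7 × (-2.0965) = -55.98 mV

-56.0 mV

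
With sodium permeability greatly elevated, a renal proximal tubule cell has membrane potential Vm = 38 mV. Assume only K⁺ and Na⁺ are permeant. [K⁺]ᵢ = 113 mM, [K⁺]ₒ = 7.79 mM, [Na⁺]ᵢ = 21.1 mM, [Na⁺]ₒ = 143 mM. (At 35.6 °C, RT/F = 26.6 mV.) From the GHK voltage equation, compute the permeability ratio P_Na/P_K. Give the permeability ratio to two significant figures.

8.4

Let α = P_Na/P_K. GHK: Vm = 26.6·ln[(Kₒ + α·Naₒ)/(Kᵢ + α·Naᵢ)].
e^(Vm/26.6) = e^(38.0/26.6) = 4.1727
So 4.1727·(Kᵢ + α·Naᵢ) = Kₒ + α·Naₒ → α = (4.1727·113.0 − 7.79) / (143.0 − 4.1727·21.1)
α = (471.5 − 7.79) / (143.0 − 88.04) = 463.7/54.96 = 8.438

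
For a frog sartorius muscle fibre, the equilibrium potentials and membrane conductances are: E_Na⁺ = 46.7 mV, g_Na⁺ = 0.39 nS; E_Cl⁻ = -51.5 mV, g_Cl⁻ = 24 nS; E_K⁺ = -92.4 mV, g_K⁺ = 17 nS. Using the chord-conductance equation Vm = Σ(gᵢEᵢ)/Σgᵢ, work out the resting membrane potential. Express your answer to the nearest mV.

Σ gᵢEᵢ = 0.39·(46.7) + 24·(-51.5) + 17·(-92.4) = -2788.59
Σ gᵢ = 0.39 + 24 + 17 = 41.39
Vm = -2788.59 / 41.39 = -67.37 mV

-67 mV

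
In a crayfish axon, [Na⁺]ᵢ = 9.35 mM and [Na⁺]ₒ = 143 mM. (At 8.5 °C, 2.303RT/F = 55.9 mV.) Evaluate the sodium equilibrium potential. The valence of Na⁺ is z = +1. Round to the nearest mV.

E = (55.9/z) · log₁₀([Na⁺]_out/[Na⁺]_in) with z = +1.
= (55.9/1) · log₁₀(143/9.35) = 55.90 · log₁₀(15.29)
= 55.90 · (1.1845) = 66.21 mV

66 mV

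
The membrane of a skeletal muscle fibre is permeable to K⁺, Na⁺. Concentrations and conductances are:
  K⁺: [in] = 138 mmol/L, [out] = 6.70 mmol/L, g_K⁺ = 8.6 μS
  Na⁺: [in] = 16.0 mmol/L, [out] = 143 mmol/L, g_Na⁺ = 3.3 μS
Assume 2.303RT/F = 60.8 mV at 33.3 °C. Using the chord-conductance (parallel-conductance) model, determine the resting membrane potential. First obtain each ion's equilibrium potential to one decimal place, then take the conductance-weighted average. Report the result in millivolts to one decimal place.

E_K⁺ = (60.8/1)·log₁₀(6.70/138) = -79.9 mV
E_Na⁺ = (60.8/1)·log₁₀(143/16.0) = 57.8 mV
Vm = (Σ gᵢEᵢ)/(Σ gᵢ) = (8.6·-79.9 + 3.3·57.8) / (8.6 + 3.3)
= -496.40 / 11.9 = -41.71 mV

-41.7 mV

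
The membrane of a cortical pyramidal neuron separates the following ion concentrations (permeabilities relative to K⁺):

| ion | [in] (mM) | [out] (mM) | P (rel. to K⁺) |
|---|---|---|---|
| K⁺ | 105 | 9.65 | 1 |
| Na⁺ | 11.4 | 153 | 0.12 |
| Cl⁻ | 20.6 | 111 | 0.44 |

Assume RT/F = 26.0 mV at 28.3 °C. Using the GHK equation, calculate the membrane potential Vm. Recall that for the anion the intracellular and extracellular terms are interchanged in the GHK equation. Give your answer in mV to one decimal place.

-37.2 mV

Vm = 26.0 · ln[(Σ P·[cation]ₒ + Σ P·[anion]ᵢ) / (Σ P·[cation]ᵢ + Σ P·[anion]ₒ)]
Numerator = 1×9.65 + 0.12×153 + 0.44×20.6 = 37.07
Denominator = 1×105 + 0.12×11.4 + 0.44×111 = 155.2
Vm = 26.0 · ln(0.23887) = 26.0 × (-1.4319) = -37.23 mV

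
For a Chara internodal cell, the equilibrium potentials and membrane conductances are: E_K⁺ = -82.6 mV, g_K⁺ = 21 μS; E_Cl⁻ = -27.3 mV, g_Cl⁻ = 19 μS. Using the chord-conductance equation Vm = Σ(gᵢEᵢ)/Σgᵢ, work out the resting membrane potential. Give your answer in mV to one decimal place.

Σ gᵢEᵢ = 21·(-82.6) + 19·(-27.3) = -2253.30
Σ gᵢ = 21 + 19 = 40
Vm = -2253.30 / 40 = -56.33 mV

-56.3 mV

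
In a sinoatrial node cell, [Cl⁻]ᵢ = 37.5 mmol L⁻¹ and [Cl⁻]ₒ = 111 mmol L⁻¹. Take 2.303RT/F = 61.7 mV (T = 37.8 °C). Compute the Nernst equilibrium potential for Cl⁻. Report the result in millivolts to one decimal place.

E = (61.7/z) · log₁₀([Cl⁻]_out/[Cl⁻]_in) with z = -1.
For an anion, dividing by z = -1 reverses the sign.
= (61.7/-1) · log₁₀(111/37.5) = -61.70 · log₁₀(2.96)
= -61.70 · (0.4713) = -29.08 mV

-29.1 mV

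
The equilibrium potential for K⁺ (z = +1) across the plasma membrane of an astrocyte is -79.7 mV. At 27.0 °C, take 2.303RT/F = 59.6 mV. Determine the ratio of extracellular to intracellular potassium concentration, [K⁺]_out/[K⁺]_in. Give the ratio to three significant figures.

log₁₀([out]/[in]) = E·z/(59.6) = -79.7 × 1 / 59.6 = -1.3372
[out]/[in] = 10^(-1.3372) = 0.046

0.0460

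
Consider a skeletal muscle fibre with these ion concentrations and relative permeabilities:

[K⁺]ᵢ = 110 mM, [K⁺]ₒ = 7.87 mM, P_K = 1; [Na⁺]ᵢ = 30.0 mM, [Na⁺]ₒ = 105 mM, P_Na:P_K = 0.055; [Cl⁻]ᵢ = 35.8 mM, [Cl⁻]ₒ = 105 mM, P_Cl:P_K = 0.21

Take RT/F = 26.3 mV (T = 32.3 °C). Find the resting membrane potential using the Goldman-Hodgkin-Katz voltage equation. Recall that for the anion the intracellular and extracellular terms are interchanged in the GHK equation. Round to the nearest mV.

Vm = 26.3 · ln[(Σ P·[cation]ₒ + Σ P·[anion]ᵢ) / (Σ P·[cation]ᵢ + Σ P·[anion]ₒ)]
Numerator = 1×7.87 + 0.055×105 + 0.21×35.8 = 21.16
Denominator = 1×110 + 0.055×30.0 + 0.21×105 = 133.7
Vm = 26.3 · ln(0.15829) = 26.3 × (-1.8433) = -48.48 mV

-48 mV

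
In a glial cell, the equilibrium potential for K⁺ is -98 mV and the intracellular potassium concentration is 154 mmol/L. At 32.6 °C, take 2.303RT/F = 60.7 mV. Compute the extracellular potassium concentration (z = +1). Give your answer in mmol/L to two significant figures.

3.7 mmol/L

Nernst: E = (60.7/1) · log₁₀([out]/[in]), so log₁₀([out]/[in]) = -98.0 × 1 / 60.7 = -1.6145.
[out]/[in] = 10^(-1.6145) = 0.02429.
[out] = 0.02429 × 154 = 3.741 mmol/L.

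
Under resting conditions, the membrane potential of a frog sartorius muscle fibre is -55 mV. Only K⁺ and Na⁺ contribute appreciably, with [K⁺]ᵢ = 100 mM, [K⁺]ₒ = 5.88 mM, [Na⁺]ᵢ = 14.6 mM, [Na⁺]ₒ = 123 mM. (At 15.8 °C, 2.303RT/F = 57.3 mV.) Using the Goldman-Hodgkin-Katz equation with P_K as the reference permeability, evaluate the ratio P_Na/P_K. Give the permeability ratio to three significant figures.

0.0419

Let α = P_Na/P_K. GHK: Vm = 57.3·log₁₀[(Kₒ + α·Naₒ)/(Kᵢ + α·Naᵢ)].
10^(Vm/57.3) = 10^(-55.0/57.3) = 0.10968
So 0.10968·(Kᵢ + α·Naᵢ) = Kₒ + α·Naₒ → α = (0.10968·100.0 − 5.88) / (123.0 − 0.10968·14.6)
α = (10.97 − 5.88) / (123.0 − 1.601) = 5.088/121.4 = 0.04191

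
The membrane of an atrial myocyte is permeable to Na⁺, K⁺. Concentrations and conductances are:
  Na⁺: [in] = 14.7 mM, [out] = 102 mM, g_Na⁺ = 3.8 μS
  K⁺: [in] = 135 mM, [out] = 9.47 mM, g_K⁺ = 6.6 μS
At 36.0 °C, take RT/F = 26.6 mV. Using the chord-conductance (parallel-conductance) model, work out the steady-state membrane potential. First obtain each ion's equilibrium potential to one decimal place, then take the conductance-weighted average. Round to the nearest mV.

-26 mV

E_Na⁺ = (26.6/1)·ln(102/14.7) = 51.5 mV
E_K⁺ = (26.6/1)·ln(9.47/135) = -70.7 mV
Vm = (Σ gᵢEᵢ)/(Σ gᵢ) = (3.8·51.5 + 6.6·-70.7) / (3.8 + 6.6)
= -270.92 / 10.4 = -26.05 mV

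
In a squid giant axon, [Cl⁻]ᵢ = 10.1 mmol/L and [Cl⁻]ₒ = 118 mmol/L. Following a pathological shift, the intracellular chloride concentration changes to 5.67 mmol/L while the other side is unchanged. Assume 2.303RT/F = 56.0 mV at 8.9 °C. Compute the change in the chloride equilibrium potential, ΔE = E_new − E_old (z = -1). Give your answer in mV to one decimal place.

E_old = (56.0/-1)·log₁₀(118/10.1) = -59.78 mV
E_new = (56.0/-1)·log₁₀(118/5.67) = -73.82 mV
ΔE = -73.82 − (-59.78) = -14.04 mV

-14.0 mV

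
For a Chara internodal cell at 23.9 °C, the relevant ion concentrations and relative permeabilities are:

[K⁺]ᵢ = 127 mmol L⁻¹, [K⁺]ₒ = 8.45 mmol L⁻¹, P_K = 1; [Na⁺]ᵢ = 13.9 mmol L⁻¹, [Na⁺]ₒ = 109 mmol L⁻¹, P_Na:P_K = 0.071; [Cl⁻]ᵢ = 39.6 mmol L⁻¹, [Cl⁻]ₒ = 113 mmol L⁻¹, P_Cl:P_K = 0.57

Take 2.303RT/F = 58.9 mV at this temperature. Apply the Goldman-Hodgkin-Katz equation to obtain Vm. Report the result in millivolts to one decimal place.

-41.0 mV

Vm = 58.9 · log₁₀[(Σ P·[cation]ₒ + Σ P·[anion]ᵢ) / (Σ P·[cation]ᵢ + Σ P·[anion]ₒ)]
Numerator = 1×8.45 + 0.071×109 + 0.57×39.6 = 38.76
Denominator = 1×127 + 0.071×13.9 + 0.57×113 = 192.4
Vm = 58.9 · log₁₀(0.20146) = 58.9 × (-0.6958) = -40.98 mV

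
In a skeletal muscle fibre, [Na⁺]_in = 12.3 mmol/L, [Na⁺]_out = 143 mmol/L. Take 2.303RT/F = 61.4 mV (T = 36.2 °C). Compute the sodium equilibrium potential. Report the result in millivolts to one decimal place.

65.4 mV

E = (61.4/z) · log₁₀([Na⁺]_out/[Na⁺]_in) with z = +1.
= (61.4/1) · log₁₀(143/12.3) = 61.40 · log₁₀(11.63)
= 61.40 · (1.0654) = 65.42 mV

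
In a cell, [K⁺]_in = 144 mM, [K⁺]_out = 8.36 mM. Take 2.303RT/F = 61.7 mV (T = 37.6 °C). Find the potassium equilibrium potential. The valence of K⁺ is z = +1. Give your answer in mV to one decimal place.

-76.3 mV

E = (61.7/z) · log₁₀([K⁺]_out/[K⁺]_in) with z = +1.
= (61.7/1) · log₁₀(8.36/144) = 61.70 · log₁₀(0.05806)
= 61.70 · (-1.2362) = -76.27 mV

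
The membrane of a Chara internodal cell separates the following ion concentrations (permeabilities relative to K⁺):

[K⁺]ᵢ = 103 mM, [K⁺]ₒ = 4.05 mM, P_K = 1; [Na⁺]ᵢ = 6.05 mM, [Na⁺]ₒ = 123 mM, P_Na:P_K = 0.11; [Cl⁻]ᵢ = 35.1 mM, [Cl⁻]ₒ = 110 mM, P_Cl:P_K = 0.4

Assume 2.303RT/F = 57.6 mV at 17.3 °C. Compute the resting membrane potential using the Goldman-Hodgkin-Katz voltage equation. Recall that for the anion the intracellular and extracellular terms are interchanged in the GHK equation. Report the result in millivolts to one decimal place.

Vm = 57.6 · log₁₀[(Σ P·[cation]ₒ + Σ P·[anion]ᵢ) / (Σ P·[cation]ᵢ + Σ P·[anion]ₒ)]
Numerator = 1×4.05 + 0.11×123 + 0.4×35.1 = 31.62
Denominator = 1×103 + 0.11×6.05 + 0.4×110 = 147.7
Vm = 57.6 · log₁₀(0.21413) = 57.6 × (-0.6693) = -38.55 mV

-38.6 mV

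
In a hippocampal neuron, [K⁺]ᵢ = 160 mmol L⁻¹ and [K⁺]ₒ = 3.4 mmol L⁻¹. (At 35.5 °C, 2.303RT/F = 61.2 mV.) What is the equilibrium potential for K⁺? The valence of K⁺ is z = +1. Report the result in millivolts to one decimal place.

E = (61.2/z) · log₁₀([K⁺]_out/[K⁺]_in) with z = +1.
= (61.2/1) · log₁₀(3.4/160) = 61.20 · log₁₀(0.02125)
= 61.20 · (-1.6726) = -102.37 mV

-102.4 mV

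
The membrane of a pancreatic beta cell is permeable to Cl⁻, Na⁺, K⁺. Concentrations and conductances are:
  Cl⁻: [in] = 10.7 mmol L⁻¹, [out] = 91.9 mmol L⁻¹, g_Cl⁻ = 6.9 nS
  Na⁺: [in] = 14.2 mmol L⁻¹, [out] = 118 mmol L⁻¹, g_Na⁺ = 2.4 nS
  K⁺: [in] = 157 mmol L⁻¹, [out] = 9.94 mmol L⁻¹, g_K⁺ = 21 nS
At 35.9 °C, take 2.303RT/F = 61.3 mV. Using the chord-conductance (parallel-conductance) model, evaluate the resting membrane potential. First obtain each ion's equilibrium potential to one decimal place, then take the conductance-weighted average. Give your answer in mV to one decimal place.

E_Cl⁻ = (61.3/-1)·log₁₀(91.9/10.7) = -57.3 mV
E_Na⁺ = (61.3/1)·log₁₀(118/14.2) = 56.4 mV
E_K⁺ = (61.3/1)·log₁₀(9.94/157) = -73.5 mV
Vm = (Σ gᵢEᵢ)/(Σ gᵢ) = (6.9·-57.3 + 2.4·56.4 + 21·-73.5) / (6.9 + 2.4 + 21)
= -1803.51 / 30.3 = -59.52 mV

-59.5 mV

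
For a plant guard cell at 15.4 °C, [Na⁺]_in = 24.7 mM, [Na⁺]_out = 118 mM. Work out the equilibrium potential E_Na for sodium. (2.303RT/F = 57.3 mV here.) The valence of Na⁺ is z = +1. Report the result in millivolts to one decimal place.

38.9 mV

E = (57.3/z) · log₁₀([Na⁺]_out/[Na⁺]_in) with z = +1.
= (57.3/1) · log₁₀(118/24.7) = 57.30 · log₁₀(4.777)
= 57.30 · (0.6792) = 38.92 mV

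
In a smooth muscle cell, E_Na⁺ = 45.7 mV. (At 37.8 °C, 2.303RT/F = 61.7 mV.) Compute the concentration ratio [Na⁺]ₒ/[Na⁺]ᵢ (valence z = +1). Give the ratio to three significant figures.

5.50

log₁₀([out]/[in]) = E·z/(61.7) = 45.7 × 1 / 61.7 = 0.7407
[out]/[in] = 10^(0.7407) = 5.504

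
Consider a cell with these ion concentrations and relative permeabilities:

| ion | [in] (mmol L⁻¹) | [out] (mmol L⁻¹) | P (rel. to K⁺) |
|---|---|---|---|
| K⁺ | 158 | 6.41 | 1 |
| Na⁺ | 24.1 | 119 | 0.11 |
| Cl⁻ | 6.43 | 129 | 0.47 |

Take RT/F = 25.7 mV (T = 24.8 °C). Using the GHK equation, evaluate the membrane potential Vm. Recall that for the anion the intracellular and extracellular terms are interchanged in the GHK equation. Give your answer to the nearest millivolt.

Vm = 25.7 · ln[(Σ P·[cation]ₒ + Σ P·[anion]ᵢ) / (Σ P·[cation]ᵢ + Σ P·[anion]ₒ)]
Numerator = 1×6.41 + 0.11×119 + 0.47×6.43 = 22.52
Denominator = 1×158 + 0.11×24.1 + 0.47×129 = 221.3
Vm = 25.7 · ln(0.10178) = 25.7 × (-2.2849) = -58.72 mV

-59 mV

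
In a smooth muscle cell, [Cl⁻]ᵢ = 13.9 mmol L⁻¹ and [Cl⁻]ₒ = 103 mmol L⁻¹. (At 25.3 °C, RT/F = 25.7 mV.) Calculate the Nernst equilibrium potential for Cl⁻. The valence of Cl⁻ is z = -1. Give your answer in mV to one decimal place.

E = (25.7/z) · ln([Cl⁻]_out/[Cl⁻]_in) with z = -1.
For an anion, dividing by z = -1 reverses the sign.
= (25.7/-1) · ln(103/13.9) = -25.70 · ln(7.41)
= -25.70 · (2.0028) = -51.47 mV

-51.5 mV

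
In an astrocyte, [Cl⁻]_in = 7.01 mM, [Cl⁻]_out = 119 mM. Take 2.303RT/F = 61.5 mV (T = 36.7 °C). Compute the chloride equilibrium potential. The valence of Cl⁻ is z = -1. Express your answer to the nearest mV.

-76 mV

E = (61.5/z) · log₁₀([Cl⁻]_out/[Cl⁻]_in) with z = -1.
For an anion, dividing by z = -1 reverses the sign.
= (61.5/-1) · log₁₀(119/7.01) = -61.50 · log₁₀(16.98)
= -61.50 · (1.2298) = -75.63 mV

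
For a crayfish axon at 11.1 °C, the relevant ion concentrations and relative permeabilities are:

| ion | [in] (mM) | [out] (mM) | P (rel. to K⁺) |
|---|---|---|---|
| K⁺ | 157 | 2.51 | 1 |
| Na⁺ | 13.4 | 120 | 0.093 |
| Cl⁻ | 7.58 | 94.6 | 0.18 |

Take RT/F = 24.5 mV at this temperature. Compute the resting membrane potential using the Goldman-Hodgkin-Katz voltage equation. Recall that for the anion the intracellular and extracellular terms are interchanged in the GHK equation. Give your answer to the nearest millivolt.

-60 mV

Vm = 24.5 · ln[(Σ P·[cation]ₒ + Σ P·[anion]ᵢ) / (Σ P·[cation]ᵢ + Σ P·[anion]ₒ)]
Numerator = 1×2.51 + 0.093×120 + 0.18×7.58 = 15.03
Denominator = 1×157 + 0.093×13.4 + 0.18×94.6 = 175.3
Vm = 24.5 · ln(0.085776) = 24.5 × (-2.4560) = -60.17 mV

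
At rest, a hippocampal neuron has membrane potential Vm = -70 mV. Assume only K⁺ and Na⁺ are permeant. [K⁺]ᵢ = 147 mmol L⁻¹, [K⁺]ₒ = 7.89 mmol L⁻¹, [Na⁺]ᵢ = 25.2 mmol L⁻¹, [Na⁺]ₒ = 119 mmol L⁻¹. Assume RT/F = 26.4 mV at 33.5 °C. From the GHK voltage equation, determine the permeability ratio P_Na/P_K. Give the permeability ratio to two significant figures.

0.021

Let α = P_Na/P_K. GHK: Vm = 26.4·ln[(Kₒ + α·Naₒ)/(Kᵢ + α·Naᵢ)].
e^(Vm/26.4) = e^(-70.0/26.4) = 0.070544
So 0.070544·(Kᵢ + α·Naᵢ) = Kₒ + α·Naₒ → α = (0.070544·147.0 − 7.89) / (119.0 − 0.070544·25.2)
α = (10.37 − 7.89) / (119.0 − 1.778) = 2.48/117.2 = 0.02116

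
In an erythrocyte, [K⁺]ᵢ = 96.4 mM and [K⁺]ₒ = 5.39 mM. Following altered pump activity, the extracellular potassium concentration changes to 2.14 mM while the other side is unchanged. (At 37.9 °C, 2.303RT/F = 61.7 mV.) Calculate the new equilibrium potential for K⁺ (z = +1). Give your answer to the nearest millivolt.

-102 mV

After the shift: [K⁺]_out = 2.14, [K⁺]_in = 96.4 mM.
E_new = (61.7/1)·log₁₀(2.14/96.4) = 61.70 · (-1.6537) = -102.03 mV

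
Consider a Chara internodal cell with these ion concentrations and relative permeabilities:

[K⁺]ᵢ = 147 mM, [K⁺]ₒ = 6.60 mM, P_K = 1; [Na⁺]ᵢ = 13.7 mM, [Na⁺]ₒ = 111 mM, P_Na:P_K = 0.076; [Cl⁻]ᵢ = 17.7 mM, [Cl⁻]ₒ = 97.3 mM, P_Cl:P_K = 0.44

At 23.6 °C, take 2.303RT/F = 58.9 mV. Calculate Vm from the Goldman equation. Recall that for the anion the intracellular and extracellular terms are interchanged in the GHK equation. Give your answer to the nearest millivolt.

Vm = 58.9 · log₁₀[(Σ P·[cation]ₒ + Σ P·[anion]ᵢ) / (Σ P·[cation]ᵢ + Σ P·[anion]ₒ)]
Numerator = 1×6.60 + 0.076×111 + 0.44×17.7 = 22.82
Denominator = 1×147 + 0.076×13.7 + 0.44×97.3 = 190.9
Vm = 58.9 · log₁₀(0.11959) = 58.9 × (-0.9223) = -54.32 mV

-54 mV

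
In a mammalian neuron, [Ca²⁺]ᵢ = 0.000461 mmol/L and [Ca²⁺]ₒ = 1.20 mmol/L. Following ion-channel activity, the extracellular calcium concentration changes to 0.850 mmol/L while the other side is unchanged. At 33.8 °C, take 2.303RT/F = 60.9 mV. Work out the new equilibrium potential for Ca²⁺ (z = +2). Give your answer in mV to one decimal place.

99.4 mV

After the shift: [Ca²⁺]_out = 0.850, [Ca²⁺]_in = 0.000461 mmol/L.
E_new = (60.9/2)·log₁₀(0.850/0.000461) = 30.45 · (3.2657) = 99.44 mV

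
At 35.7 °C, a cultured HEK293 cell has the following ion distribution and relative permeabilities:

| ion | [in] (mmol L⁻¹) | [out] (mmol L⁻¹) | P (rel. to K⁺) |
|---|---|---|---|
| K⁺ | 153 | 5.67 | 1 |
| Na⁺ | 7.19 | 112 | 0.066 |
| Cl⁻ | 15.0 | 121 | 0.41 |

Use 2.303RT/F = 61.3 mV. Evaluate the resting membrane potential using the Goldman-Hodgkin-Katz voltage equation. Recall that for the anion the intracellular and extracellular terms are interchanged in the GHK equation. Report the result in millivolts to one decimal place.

Vm = 61.3 · log₁₀[(Σ P·[cation]ₒ + Σ P·[anion]ᵢ) / (Σ P·[cation]ᵢ + Σ P·[anion]ₒ)]
Numerator = 1×5.67 + 0.066×112 + 0.41×15.0 = 19.21
Denominator = 1×153 + 0.066×7.19 + 0.41×121 = 203.1
Vm = 61.3 · log₁₀(0.094601) = 61.3 × (-1.0241) = -62.78 mV

-62.8 mV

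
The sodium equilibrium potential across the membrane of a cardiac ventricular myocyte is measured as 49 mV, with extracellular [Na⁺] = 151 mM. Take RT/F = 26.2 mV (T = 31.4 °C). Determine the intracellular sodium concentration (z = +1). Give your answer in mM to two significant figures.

23 mM

Nernst: E = (26.2/1) · ln([out]/[in]), so ln([out]/[in]) = 49.0 × 1 / 26.2 = 1.8702.
[out]/[in] = e^(1.8702) = 6.49.
[in] = 151 / 6.49 = 23.27 mM.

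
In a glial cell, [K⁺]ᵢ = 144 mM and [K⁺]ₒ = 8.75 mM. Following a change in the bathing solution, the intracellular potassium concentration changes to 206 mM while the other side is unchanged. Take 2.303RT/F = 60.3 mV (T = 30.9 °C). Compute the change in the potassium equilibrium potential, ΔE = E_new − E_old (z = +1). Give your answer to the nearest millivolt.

-9 mV

E_old = (60.3/1)·log₁₀(8.75/144) = -73.35 mV
E_new = (60.3/1)·log₁₀(8.75/206) = -82.72 mV
ΔE = -82.72 − (-73.35) = -9.38 mV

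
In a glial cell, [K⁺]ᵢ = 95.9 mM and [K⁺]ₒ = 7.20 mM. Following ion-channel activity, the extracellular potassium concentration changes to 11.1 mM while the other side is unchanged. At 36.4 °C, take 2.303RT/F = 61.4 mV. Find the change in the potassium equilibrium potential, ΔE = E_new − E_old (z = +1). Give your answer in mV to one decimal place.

11.5 mV

E_old = (61.4/1)·log₁₀(7.20/95.9) = -69.04 mV
E_new = (61.4/1)·log₁₀(11.1/95.9) = -57.50 mV
ΔE = -57.50 − (-69.04) = 11.54 mV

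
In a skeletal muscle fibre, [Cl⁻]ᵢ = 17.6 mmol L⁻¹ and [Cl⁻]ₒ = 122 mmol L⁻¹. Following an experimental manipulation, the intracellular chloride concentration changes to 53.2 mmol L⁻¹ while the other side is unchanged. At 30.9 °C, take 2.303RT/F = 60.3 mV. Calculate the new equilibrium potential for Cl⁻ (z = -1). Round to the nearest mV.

-22 mV

After the shift: [Cl⁻]_out = 122, [Cl⁻]_in = 53.2 mmol L⁻¹.
E_new = (60.3/-1)·log₁₀(122/53.2) = -60.30 · (0.3604) = -21.74 mV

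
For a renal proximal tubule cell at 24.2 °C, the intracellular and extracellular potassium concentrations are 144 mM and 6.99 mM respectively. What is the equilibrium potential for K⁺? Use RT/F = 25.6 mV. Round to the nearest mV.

-77 mV

E = (25.6/z) · ln([K⁺]_out/[K⁺]_in) with z = +1.
= (25.6/1) · ln(6.99/144) = 25.60 · ln(0.04854)
= 25.60 · (-3.0253) = -77.45 mV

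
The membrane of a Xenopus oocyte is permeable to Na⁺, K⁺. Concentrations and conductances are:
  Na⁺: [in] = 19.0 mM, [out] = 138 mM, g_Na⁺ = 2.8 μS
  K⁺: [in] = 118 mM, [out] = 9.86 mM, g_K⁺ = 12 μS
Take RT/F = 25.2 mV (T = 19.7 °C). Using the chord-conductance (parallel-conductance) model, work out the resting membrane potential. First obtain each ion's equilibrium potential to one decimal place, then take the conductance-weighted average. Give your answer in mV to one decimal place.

-41.3 mV

E_Na⁺ = (25.2/1)·ln(138/19.0) = 50.0 mV
E_K⁺ = (25.2/1)·ln(9.86/118) = -62.6 mV
Vm = (Σ gᵢEᵢ)/(Σ gᵢ) = (2.8·50.0 + 12·-62.6) / (2.8 + 12)
= -611.20 / 14.8 = -41.30 mV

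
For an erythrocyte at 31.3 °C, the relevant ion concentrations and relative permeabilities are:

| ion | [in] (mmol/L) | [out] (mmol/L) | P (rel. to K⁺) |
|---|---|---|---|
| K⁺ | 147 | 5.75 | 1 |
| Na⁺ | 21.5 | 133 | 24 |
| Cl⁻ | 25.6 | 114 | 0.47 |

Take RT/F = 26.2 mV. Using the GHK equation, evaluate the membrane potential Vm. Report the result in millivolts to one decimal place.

39.3 mV

Vm = 26.2 · ln[(Σ P·[cation]ₒ + Σ P·[anion]ᵢ) / (Σ P·[cation]ᵢ + Σ P·[anion]ₒ)]
Numerator = 1×5.75 + 24×133 + 0.47×25.6 = 3210
Denominator = 1×147 + 24×21.5 + 0.47×114 = 716.6
Vm = 26.2 · ln(4.4793) = 26.2 × (1.4995) = 39.29 mV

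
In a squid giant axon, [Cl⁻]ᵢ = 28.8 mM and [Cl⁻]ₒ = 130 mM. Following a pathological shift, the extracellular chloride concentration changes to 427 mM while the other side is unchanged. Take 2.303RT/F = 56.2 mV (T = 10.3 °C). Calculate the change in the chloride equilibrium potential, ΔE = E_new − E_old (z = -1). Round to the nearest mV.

-29 mV

E_old = (56.2/-1)·log₁₀(130/28.8) = -36.79 mV
E_new = (56.2/-1)·log₁₀(427/28.8) = -65.81 mV
ΔE = -65.81 − (-36.79) = -29.03 mV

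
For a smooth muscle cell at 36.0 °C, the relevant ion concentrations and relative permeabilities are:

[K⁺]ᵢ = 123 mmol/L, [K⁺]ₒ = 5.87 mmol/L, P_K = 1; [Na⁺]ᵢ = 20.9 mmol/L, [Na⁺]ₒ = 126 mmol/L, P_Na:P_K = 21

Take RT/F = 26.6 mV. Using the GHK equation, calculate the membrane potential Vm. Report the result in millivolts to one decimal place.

41.3 mV

Vm = 26.6 · ln[(Σ P·[cation]ₒ + Σ P·[anion]ᵢ) / (Σ P·[cation]ᵢ + Σ P·[anion]ₒ)]
Numerator = 1×5.87 + 21×126 = 2652
Denominator = 1×123 + 21×20.9 = 561.9
Vm = 26.6 · ln(4.7195) = 26.6 × (1.5517) = 41.28 mV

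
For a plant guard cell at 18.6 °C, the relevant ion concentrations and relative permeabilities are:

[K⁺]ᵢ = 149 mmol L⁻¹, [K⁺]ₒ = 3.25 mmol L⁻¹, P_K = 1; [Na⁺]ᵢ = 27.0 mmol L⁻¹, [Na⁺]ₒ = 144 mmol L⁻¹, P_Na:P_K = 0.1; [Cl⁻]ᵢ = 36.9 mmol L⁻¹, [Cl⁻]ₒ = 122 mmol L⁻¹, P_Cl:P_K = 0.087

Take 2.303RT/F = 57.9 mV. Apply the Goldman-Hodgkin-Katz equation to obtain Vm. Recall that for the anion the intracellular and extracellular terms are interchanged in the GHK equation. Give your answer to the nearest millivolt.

Vm = 57.9 · log₁₀[(Σ P·[cation]ₒ + Σ P·[anion]ᵢ) / (Σ P·[cation]ᵢ + Σ P·[anion]ₒ)]
Numerator = 1×3.25 + 0.1×144 + 0.087×36.9 = 20.86
Denominator = 1×149 + 0.1×27.0 + 0.087×122 = 162.3
Vm = 57.9 · log₁₀(0.12852) = 57.9 × (-0.8910) = -51.59 mV

-52 mV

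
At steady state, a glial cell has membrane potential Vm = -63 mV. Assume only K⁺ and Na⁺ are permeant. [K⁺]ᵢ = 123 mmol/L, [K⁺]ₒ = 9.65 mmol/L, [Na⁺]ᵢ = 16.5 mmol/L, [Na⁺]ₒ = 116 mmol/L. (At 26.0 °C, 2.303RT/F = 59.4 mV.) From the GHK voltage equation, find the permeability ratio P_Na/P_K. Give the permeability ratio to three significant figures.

Let α = P_Na/P_K. GHK: Vm = 59.4·log₁₀[(Kₒ + α·Naₒ)/(Kᵢ + α·Naᵢ)].
10^(Vm/59.4) = 10^(-63.0/59.4) = 0.086975
So 0.086975·(Kᵢ + α·Naᵢ) = Kₒ + α·Naₒ → α = (0.086975·123.0 − 9.65) / (116.0 − 0.086975·16.5)
α = (10.7 − 9.65) / (116.0 − 1.435) = 1.048/114.6 = 0.009147

0.00915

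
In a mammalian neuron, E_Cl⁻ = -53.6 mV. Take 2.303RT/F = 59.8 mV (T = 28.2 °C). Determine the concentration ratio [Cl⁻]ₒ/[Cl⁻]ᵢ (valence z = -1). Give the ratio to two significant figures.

7.9

log₁₀([out]/[in]) = E·z/(59.8) = -53.6 × -1 / 59.8 = 0.8963
[out]/[in] = 10^(0.8963) = 7.876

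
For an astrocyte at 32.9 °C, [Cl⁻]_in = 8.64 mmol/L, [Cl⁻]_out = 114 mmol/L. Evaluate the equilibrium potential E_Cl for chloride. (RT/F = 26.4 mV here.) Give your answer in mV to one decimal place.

E = (26.4/z) · ln([Cl⁻]_out/[Cl⁻]_in) with z = -1.
For an anion, dividing by z = -1 reverses the sign.
= (26.4/-1) · ln(114/8.64) = -26.40 · ln(13.19)
= -26.40 · (2.5798) = -68.11 mV

-68.1 mV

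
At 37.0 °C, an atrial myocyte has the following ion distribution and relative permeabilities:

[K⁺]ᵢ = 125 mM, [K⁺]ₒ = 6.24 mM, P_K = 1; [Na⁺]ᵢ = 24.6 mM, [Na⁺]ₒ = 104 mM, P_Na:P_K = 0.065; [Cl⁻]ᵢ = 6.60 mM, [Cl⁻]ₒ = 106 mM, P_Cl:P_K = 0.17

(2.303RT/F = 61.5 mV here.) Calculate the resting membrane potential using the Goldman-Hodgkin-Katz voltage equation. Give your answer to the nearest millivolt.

Vm = 61.5 · log₁₀[(Σ P·[cation]ₒ + Σ P·[anion]ᵢ) / (Σ P·[cation]ᵢ + Σ P·[anion]ₒ)]
Numerator = 1×6.24 + 0.065×104 + 0.17×6.60 = 14.12
Denominator = 1×125 + 0.065×24.6 + 0.17×106 = 144.6
Vm = 61.5 · log₁₀(0.09765) = 61.5 × (-1.0103) = -62.14 mV

-62 mV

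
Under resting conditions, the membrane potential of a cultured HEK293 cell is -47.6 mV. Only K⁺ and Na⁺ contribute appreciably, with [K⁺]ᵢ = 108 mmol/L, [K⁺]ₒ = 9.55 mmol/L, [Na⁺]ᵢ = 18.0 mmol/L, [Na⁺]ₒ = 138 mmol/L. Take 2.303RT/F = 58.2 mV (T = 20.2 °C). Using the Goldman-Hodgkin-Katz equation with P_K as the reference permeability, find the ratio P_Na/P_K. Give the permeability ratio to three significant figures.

0.0508

Let α = P_Na/P_K. GHK: Vm = 58.2·log₁₀[(Kₒ + α·Naₒ)/(Kᵢ + α·Naᵢ)].
10^(Vm/58.2) = 10^(-47.6/58.2) = 0.1521
So 0.1521·(Kᵢ + α·Naᵢ) = Kₒ + α·Naₒ → α = (0.1521·108.0 − 9.55) / (138.0 − 0.1521·18.0)
α = (16.43 − 9.55) / (138.0 − 2.738) = 6.877/135.3 = 0.05084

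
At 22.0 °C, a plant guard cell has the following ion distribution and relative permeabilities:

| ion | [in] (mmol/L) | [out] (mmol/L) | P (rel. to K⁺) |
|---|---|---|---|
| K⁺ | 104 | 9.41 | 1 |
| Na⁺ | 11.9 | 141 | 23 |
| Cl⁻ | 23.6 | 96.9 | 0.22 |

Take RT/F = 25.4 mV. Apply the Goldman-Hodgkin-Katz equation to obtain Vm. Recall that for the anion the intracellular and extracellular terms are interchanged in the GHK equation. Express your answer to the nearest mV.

53 mV

Vm = 25.4 · ln[(Σ P·[cation]ₒ + Σ P·[anion]ᵢ) / (Σ P·[cation]ᵢ + Σ P·[anion]ₒ)]
Numerator = 1×9.41 + 23×141 + 0.22×23.6 = 3258
Denominator = 1×104 + 23×11.9 + 0.22×96.9 = 399
Vm = 25.4 · ln(8.164) = 25.4 × (2.0997) = 53.33 mV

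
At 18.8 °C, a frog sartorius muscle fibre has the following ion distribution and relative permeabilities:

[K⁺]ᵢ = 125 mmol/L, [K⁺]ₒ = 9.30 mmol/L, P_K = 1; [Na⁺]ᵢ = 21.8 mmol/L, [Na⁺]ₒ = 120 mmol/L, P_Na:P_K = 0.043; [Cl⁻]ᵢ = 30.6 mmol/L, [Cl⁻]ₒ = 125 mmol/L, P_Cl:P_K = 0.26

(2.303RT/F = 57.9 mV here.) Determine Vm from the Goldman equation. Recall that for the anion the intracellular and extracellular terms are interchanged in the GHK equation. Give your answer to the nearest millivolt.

Vm = 57.9 · log₁₀[(Σ P·[cation]ₒ + Σ P·[anion]ᵢ) / (Σ P·[cation]ᵢ + Σ P·[anion]ₒ)]
Numerator = 1×9.30 + 0.043×120 + 0.26×30.6 = 22.42
Denominator = 1×125 + 0.043×21.8 + 0.26×125 = 158.4
Vm = 57.9 · log₁₀(0.14148) = 57.9 × (-0.8493) = -49.17 mV

-49 mV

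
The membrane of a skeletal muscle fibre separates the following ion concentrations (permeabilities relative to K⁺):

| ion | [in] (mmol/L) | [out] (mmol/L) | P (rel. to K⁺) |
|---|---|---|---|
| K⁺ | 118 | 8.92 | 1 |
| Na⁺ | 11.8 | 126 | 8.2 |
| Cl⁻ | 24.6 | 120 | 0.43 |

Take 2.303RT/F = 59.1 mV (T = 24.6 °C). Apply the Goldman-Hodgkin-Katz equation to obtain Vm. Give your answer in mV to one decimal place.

35.3 mV

Vm = 59.1 · log₁₀[(Σ P·[cation]ₒ + Σ P·[anion]ᵢ) / (Σ P·[cation]ᵢ + Σ P·[anion]ₒ)]
Numerator = 1×8.92 + 8.2×126 + 0.43×24.6 = 1053
Denominator = 1×118 + 8.2×11.8 + 0.43×120 = 266.4
Vm = 59.1 · log₁₀(3.9522) = 59.1 × (0.5968) = 35.27 mV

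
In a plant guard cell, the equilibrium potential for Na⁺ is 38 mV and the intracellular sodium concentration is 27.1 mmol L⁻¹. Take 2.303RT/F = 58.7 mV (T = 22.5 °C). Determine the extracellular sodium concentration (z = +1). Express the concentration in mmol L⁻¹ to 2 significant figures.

Nernst: E = (58.7/1) · log₁₀([out]/[in]), so log₁₀([out]/[in]) = 38.0 × 1 / 58.7 = 0.6474.
[out]/[in] = 10^(0.6474) = 4.44.
[out] = 4.44 × 27.1 = 120.3 mmol L⁻¹.

120 mmol L⁻¹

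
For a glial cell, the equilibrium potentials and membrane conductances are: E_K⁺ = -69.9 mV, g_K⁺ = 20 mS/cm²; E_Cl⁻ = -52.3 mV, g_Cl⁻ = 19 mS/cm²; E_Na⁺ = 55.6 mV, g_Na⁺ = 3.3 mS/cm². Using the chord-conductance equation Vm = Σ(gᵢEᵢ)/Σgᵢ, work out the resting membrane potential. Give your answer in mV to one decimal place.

Σ gᵢEᵢ = 20·(-69.9) + 19·(-52.3) + 3.3·(55.6) = -2208.22
Σ gᵢ = 20 + 19 + 3.3 = 42.3
Vm = -2208.22 / 42.3 = -52.20 mV

-52.2 mV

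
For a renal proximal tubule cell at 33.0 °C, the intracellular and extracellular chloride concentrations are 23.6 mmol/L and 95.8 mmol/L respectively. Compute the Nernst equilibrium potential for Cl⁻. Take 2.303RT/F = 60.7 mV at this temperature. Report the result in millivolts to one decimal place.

E = (60.7/z) · log₁₀([Cl⁻]_out/[Cl⁻]_in) with z = -1.
For an anion, dividing by z = -1 reverses the sign.
= (60.7/-1) · log₁₀(95.8/23.6) = -60.70 · log₁₀(4.059)
= -60.70 · (0.6085) = -36.93 mV

-36.9 mV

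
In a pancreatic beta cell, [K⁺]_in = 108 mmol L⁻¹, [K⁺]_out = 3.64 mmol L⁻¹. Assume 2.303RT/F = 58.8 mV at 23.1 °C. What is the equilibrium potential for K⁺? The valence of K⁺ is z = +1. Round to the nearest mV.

E = (58.8/z) · log₁₀([K⁺]_out/[K⁺]_in) with z = +1.
= (58.8/1) · log₁₀(3.64/108) = 58.80 · log₁₀(0.0337)
= 58.80 · (-1.4723) = -86.57 mV

-87 mV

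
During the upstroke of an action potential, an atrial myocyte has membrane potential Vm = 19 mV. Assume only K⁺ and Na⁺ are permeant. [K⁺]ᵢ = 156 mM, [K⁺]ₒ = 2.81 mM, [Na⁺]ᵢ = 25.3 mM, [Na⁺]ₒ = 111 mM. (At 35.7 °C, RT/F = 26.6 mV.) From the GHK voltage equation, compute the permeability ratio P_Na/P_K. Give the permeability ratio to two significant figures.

5.3

Let α = P_Na/P_K. GHK: Vm = 26.6·ln[(Kₒ + α·Naₒ)/(Kᵢ + α·Naᵢ)].
e^(Vm/26.6) = e^(19.0/26.6) = 2.0427
So 2.0427·(Kᵢ + α·Naᵢ) = Kₒ + α·Naₒ → α = (2.0427·156.0 − 2.81) / (111.0 − 2.0427·25.3)
α = (318.7 − 2.81) / (111.0 − 51.68) = 315.9/59.32 = 5.325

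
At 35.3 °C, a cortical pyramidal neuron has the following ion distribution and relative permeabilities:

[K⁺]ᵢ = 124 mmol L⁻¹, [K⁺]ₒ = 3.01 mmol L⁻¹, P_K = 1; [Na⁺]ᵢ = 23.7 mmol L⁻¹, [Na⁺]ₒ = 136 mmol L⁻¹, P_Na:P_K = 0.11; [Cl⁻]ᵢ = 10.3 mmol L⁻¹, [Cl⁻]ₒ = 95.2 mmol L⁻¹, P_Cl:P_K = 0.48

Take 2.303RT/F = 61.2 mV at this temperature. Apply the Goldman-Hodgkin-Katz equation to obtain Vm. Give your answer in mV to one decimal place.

Vm = 61.2 · log₁₀[(Σ P·[cation]ₒ + Σ P·[anion]ᵢ) / (Σ P·[cation]ᵢ + Σ P·[anion]ₒ)]
Numerator = 1×3.01 + 0.11×136 + 0.48×10.3 = 22.91
Denominator = 1×124 + 0.11×23.7 + 0.48×95.2 = 172.3
Vm = 61.2 · log₁₀(0.13299) = 61.2 × (-0.8762) = -53.62 mV

-53.6 mV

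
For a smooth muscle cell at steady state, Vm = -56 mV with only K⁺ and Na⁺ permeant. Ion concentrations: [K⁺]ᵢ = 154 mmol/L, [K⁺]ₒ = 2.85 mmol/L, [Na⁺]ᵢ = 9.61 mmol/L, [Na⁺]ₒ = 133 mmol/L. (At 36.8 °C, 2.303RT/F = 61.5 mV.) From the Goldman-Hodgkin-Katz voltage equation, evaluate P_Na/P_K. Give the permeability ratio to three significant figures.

0.122

Let α = P_Na/P_K. GHK: Vm = 61.5·log₁₀[(Kₒ + α·Naₒ)/(Kᵢ + α·Naᵢ)].
10^(Vm/61.5) = 10^(-56.0/61.5) = 0.12287
So 0.12287·(Kᵢ + α·Naᵢ) = Kₒ + α·Naₒ → α = (0.12287·154.0 − 2.85) / (133.0 − 0.12287·9.61)
α = (18.92 − 2.85) / (133.0 − 1.181) = 16.07/131.8 = 0.1219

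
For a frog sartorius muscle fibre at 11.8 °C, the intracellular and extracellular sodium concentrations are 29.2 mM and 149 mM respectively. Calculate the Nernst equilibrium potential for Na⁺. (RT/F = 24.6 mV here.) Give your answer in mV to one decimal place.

E = (24.6/z) · ln([Na⁺]_out/[Na⁺]_in) with z = +1.
= (24.6/1) · ln(149/29.2) = 24.60 · ln(5.103)
= 24.60 · (1.6298) = 40.09 mV

40.1 mV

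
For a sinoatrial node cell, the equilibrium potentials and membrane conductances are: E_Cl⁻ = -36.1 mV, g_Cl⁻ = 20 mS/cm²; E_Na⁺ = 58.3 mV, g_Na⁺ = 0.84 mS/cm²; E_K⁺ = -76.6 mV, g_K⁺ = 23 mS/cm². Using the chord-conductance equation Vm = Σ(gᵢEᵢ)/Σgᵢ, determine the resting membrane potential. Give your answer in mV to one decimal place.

Σ gᵢEᵢ = 20·(-36.1) + 0.84·(58.3) + 23·(-76.6) = -2434.83
Σ gᵢ = 20 + 0.84 + 23 = 43.84
Vm = -2434.83 / 43.84 = -55.54 mV

-55.5 mV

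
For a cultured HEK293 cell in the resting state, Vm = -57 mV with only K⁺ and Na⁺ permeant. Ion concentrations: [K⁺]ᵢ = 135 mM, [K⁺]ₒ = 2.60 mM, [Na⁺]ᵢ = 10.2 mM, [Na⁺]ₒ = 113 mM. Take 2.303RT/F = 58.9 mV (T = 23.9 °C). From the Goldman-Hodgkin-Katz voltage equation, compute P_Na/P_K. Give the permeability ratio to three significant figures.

0.107

Let α = P_Na/P_K. GHK: Vm = 58.9·log₁₀[(Kₒ + α·Naₒ)/(Kᵢ + α·Naᵢ)].
10^(Vm/58.9) = 10^(-57.0/58.9) = 0.10771
So 0.10771·(Kᵢ + α·Naᵢ) = Kₒ + α·Naₒ → α = (0.10771·135.0 − 2.6) / (113.0 − 0.10771·10.2)
α = (14.54 − 2.6) / (113.0 − 1.099) = 11.94/111.9 = 0.1067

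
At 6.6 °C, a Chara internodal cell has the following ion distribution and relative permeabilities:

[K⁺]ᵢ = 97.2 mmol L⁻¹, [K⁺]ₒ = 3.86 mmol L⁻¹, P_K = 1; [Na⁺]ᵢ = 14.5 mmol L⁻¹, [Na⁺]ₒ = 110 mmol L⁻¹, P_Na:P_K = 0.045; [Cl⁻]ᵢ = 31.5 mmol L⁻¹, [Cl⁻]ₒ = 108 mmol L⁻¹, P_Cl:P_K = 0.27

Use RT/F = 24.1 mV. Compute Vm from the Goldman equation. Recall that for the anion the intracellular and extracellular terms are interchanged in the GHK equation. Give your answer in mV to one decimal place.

Vm = 24.1 · ln[(Σ P·[cation]ₒ + Σ P·[anion]ᵢ) / (Σ P·[cation]ᵢ + Σ P·[anion]ₒ)]
Numerator = 1×3.86 + 0.045×110 + 0.27×31.5 = 17.32
Denominator = 1×97.2 + 0.045×14.5 + 0.27×108 = 127
Vm = 24.1 · ln(0.13633) = 24.1 × (-1.9927) = -48.02 mV

-48.0 mV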